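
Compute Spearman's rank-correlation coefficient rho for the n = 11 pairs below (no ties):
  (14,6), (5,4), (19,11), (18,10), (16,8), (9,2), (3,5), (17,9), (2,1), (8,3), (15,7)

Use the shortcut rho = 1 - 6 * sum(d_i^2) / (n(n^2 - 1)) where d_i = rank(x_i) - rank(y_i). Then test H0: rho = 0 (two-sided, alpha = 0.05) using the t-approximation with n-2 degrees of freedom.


Step 1: Rank x and y separately (midranks; no ties here).
rank(x): 14->6, 5->3, 19->11, 18->10, 16->8, 9->5, 3->2, 17->9, 2->1, 8->4, 15->7
rank(y): 6->6, 4->4, 11->11, 10->10, 8->8, 2->2, 5->5, 9->9, 1->1, 3->3, 7->7
Step 2: d_i = R_x(i) - R_y(i); compute d_i^2.
  (6-6)^2=0, (3-4)^2=1, (11-11)^2=0, (10-10)^2=0, (8-8)^2=0, (5-2)^2=9, (2-5)^2=9, (9-9)^2=0, (1-1)^2=0, (4-3)^2=1, (7-7)^2=0
sum(d^2) = 20.
Step 3: rho = 1 - 6*20 / (11*(11^2 - 1)) = 1 - 120/1320 = 0.909091.
Step 4: Under H0, t = rho * sqrt((n-2)/(1-rho^2)) = 6.5465 ~ t(9).
Step 5: Two-sided p-value from the t-distribution with 9 df = 0.000106.
Step 6: alpha = 0.05. reject H0.

rho = 0.9091, p = 0.000106, reject H0 at alpha = 0.05.


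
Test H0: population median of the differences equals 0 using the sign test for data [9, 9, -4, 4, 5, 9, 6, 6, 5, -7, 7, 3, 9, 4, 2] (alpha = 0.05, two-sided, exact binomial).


Step 1: Discard zero differences. Original n = 15; n_eff = number of nonzero differences = 15.
Nonzero differences (with sign): +9, +9, -4, +4, +5, +9, +6, +6, +5, -7, +7, +3, +9, +4, +2
Step 2: Count signs: positive = 13, negative = 2.
Step 3: Under H0: P(positive) = 0.5, so the number of positives S ~ Bin(15, 0.5).
Step 4: Two-sided exact p-value = sum of Bin(15,0.5) probabilities at or below the observed probability = 0.007385.
Step 5: alpha = 0.05. reject H0.

n_eff = 15, pos = 13, neg = 2, p = 0.007385, reject H0.


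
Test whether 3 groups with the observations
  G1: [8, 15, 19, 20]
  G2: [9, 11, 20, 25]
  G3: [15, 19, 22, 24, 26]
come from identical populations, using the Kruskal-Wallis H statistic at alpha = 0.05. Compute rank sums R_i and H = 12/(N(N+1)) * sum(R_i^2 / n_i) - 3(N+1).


Step 1: Combine all N = 13 observations and assign midranks.
sorted (value, group, rank): (8,G1,1), (9,G2,2), (11,G2,3), (15,G1,4.5), (15,G3,4.5), (19,G1,6.5), (19,G3,6.5), (20,G1,8.5), (20,G2,8.5), (22,G3,10), (24,G3,11), (25,G2,12), (26,G3,13)
Step 2: Sum ranks within each group.
R_1 = 20.5 (n_1 = 4)
R_2 = 25.5 (n_2 = 4)
R_3 = 45 (n_3 = 5)
Step 3: H = 12/(N(N+1)) * sum(R_i^2/n_i) - 3(N+1)
     = 12/(13*14) * (20.5^2/4 + 25.5^2/4 + 45^2/5) - 3*14
     = 0.065934 * 672.625 - 42
     = 2.348901.
Step 4: Ties present; correction factor C = 1 - 18/(13^3 - 13) = 0.991758. Corrected H = 2.348901 / 0.991758 = 2.368421.
Step 5: Under H0, H ~ chi^2(2); p-value = 0.305988.
Step 6: alpha = 0.05. fail to reject H0.

H = 2.3684, df = 2, p = 0.305988, fail to reject H0.


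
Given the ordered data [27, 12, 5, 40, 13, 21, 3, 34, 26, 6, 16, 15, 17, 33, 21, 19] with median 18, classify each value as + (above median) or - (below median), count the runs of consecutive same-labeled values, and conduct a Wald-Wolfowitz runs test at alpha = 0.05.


Step 1: Compute median = 18; label A = above, B = below.
Labels in order: ABBABABAABBBBAAA  (n_A = 8, n_B = 8)
Step 2: Count runs R = 9.
Step 3: Under H0 (random ordering), E[R] = 2*n_A*n_B/(n_A+n_B) + 1 = 2*8*8/16 + 1 = 9.0000.
        Var[R] = 2*n_A*n_B*(2*n_A*n_B - n_A - n_B) / ((n_A+n_B)^2 * (n_A+n_B-1)) = 14336/3840 = 3.7333.
        SD[R] = 1.9322.
Step 4: R = E[R], so z = 0 with no continuity correction.
Step 5: Two-sided p-value via normal approximation = 2*(1 - Phi(|z|)) = 1.000000.
Step 6: alpha = 0.05. fail to reject H0.

R = 9, z = 0.0000, p = 1.000000, fail to reject H0.


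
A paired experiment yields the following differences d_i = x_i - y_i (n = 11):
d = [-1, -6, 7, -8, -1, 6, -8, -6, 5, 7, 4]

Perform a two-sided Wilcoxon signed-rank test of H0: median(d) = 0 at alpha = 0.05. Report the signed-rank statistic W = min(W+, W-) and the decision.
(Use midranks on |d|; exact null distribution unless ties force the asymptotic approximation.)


Step 1: Drop any zero differences (none here) and take |d_i|.
|d| = [1, 6, 7, 8, 1, 6, 8, 6, 5, 7, 4]
Step 2: Midrank |d_i| (ties get averaged ranks).
ranks: |1|->1.5, |6|->6, |7|->8.5, |8|->10.5, |1|->1.5, |6|->6, |8|->10.5, |6|->6, |5|->4, |7|->8.5, |4|->3
Step 3: Attach original signs; sum ranks with positive sign and with negative sign.
W+ = 8.5 + 6 + 4 + 8.5 + 3 = 30
W- = 1.5 + 6 + 10.5 + 1.5 + 10.5 + 6 = 36
(Check: W+ + W- = 66 should equal n(n+1)/2 = 66.)
Step 4: Test statistic W = min(W+, W-) = 30.
Step 5: Ties in |d|, so use the tie-corrected normal approximation.
        E[W] = n(n+1)/4 = 11*12/4 = 33.
        Tie groups: |d|=1 (t=2), |d|=6 (t=3), |d|=7 (t=2), |d|=8 (t=2); sum(t^3 - t) = 42.
        Var[W] = n(n+1)(2n+1)/24 - sum(t^3-t)/48 = 3036/24 - 42/48 = 125.625.
        z = (W - E[W]) / sqrt(Var[W]) = (30 - 33) / 11.2083 = -0.2677.
        Two-sided p = 2*Phi(z) = 0.788961.
Step 6: alpha = 0.05. fail to reject H0.

W+ = 30, W- = 36, W = min = 30, p = 0.788961, fail to reject H0.


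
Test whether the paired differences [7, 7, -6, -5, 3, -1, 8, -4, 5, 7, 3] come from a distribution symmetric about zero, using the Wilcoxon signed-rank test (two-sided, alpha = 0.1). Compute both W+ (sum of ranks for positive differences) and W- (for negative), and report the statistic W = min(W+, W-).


Step 1: Drop any zero differences (none here) and take |d_i|.
|d| = [7, 7, 6, 5, 3, 1, 8, 4, 5, 7, 3]
Step 2: Midrank |d_i| (ties get averaged ranks).
ranks: |7|->9, |7|->9, |6|->7, |5|->5.5, |3|->2.5, |1|->1, |8|->11, |4|->4, |5|->5.5, |7|->9, |3|->2.5
Step 3: Attach original signs; sum ranks with positive sign and with negative sign.
W+ = 9 + 9 + 2.5 + 11 + 5.5 + 9 + 2.5 = 48.5
W- = 7 + 5.5 + 1 + 4 = 17.5
(Check: W+ + W- = 66 should equal n(n+1)/2 = 66.)
Step 4: Test statistic W = min(W+, W-) = 17.5.
Step 5: Ties in |d|, so use the tie-corrected normal approximation.
        E[W] = n(n+1)/4 = 11*12/4 = 33.
        Tie groups: |d|=3 (t=2), |d|=5 (t=2), |d|=7 (t=3); sum(t^3 - t) = 36.
        Var[W] = n(n+1)(2n+1)/24 - sum(t^3-t)/48 = 3036/24 - 36/48 = 125.75.
        z = (W - E[W]) / sqrt(Var[W]) = (17.5 - 33) / 11.2138 = -1.3822.
        Two-sided p = 2*Phi(z) = 0.166904.
Step 6: alpha = 0.1. fail to reject H0.

W+ = 48.5, W- = 17.5, W = min = 17.5, p = 0.166904, fail to reject H0.


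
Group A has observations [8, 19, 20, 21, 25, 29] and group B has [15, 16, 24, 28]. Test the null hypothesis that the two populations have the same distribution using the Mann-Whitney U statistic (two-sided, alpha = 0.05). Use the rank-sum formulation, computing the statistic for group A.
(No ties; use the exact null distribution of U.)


Step 1: Combine and sort all 10 observations; assign midranks.
sorted (value, group): (8,X), (15,Y), (16,Y), (19,X), (20,X), (21,X), (24,Y), (25,X), (28,Y), (29,X)
ranks: 8->1, 15->2, 16->3, 19->4, 20->5, 21->6, 24->7, 25->8, 28->9, 29->10
Step 2: Rank sum for X: R1 = 1 + 4 + 5 + 6 + 8 + 10 = 34.
Step 3: U_X = R1 - n1(n1+1)/2 = 34 - 6*7/2 = 34 - 21 = 13.
       U_Y = n1*n2 - U_X = 24 - 13 = 11.
Step 4: No ties, so the exact null distribution of U (based on enumerating the C(10,6) = 210 equally likely rank assignments) gives the two-sided p-value.
Step 5: p-value = 0.914286; compare to alpha = 0.05. fail to reject H0.

U_X = 13, p = 0.914286, fail to reject H0 at alpha = 0.05.


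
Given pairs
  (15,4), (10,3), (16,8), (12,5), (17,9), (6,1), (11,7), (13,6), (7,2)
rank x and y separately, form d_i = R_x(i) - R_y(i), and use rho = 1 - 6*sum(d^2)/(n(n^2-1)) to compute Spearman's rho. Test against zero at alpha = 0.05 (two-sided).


Step 1: Rank x and y separately (midranks; no ties here).
rank(x): 15->7, 10->3, 16->8, 12->5, 17->9, 6->1, 11->4, 13->6, 7->2
rank(y): 4->4, 3->3, 8->8, 5->5, 9->9, 1->1, 7->7, 6->6, 2->2
Step 2: d_i = R_x(i) - R_y(i); compute d_i^2.
  (7-4)^2=9, (3-3)^2=0, (8-8)^2=0, (5-5)^2=0, (9-9)^2=0, (1-1)^2=0, (4-7)^2=9, (6-6)^2=0, (2-2)^2=0
sum(d^2) = 18.
Step 3: rho = 1 - 6*18 / (9*(9^2 - 1)) = 1 - 108/720 = 0.850000.
Step 4: Under H0, t = rho * sqrt((n-2)/(1-rho^2)) = 4.2691 ~ t(7).
Step 5: Two-sided p-value from the t-distribution with 7 df = 0.003705.
Step 6: alpha = 0.05. reject H0.

rho = 0.8500, p = 0.003705, reject H0 at alpha = 0.05.


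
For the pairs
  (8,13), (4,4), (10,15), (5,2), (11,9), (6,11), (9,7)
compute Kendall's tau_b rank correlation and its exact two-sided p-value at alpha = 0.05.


Step 1: Enumerate the 21 unordered pairs (i,j) with i<j and classify each by sign(x_j-x_i) * sign(y_j-y_i).
  (1,2):dx=-4,dy=-9->C; (1,3):dx=+2,dy=+2->C; (1,4):dx=-3,dy=-11->C; (1,5):dx=+3,dy=-4->D
  (1,6):dx=-2,dy=-2->C; (1,7):dx=+1,dy=-6->D; (2,3):dx=+6,dy=+11->C; (2,4):dx=+1,dy=-2->D
  (2,5):dx=+7,dy=+5->C; (2,6):dx=+2,dy=+7->C; (2,7):dx=+5,dy=+3->C; (3,4):dx=-5,dy=-13->C
  (3,5):dx=+1,dy=-6->D; (3,6):dx=-4,dy=-4->C; (3,7):dx=-1,dy=-8->C; (4,5):dx=+6,dy=+7->C
  (4,6):dx=+1,dy=+9->C; (4,7):dx=+4,dy=+5->C; (5,6):dx=-5,dy=+2->D; (5,7):dx=-2,dy=-2->C
  (6,7):dx=+3,dy=-4->D
Step 2: C = 15, D = 6, total pairs = 21.
Step 3: tau = (C - D)/(n(n-1)/2) = (15 - 6)/21 = 0.428571.
Step 4: Exact two-sided p-value (enumerate n! = 5040 permutations of y under H0): p = 0.238889.
Step 5: alpha = 0.05. fail to reject H0.

tau_b = 0.4286 (C=15, D=6), p = 0.238889, fail to reject H0.


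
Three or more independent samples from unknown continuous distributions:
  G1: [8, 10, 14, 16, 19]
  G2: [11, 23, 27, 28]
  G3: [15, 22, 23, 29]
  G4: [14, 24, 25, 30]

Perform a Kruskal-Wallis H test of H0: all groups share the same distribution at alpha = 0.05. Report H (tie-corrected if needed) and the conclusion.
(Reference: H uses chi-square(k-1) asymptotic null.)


Step 1: Combine all N = 17 observations and assign midranks.
sorted (value, group, rank): (8,G1,1), (10,G1,2), (11,G2,3), (14,G1,4.5), (14,G4,4.5), (15,G3,6), (16,G1,7), (19,G1,8), (22,G3,9), (23,G2,10.5), (23,G3,10.5), (24,G4,12), (25,G4,13), (27,G2,14), (28,G2,15), (29,G3,16), (30,G4,17)
Step 2: Sum ranks within each group.
R_1 = 22.5 (n_1 = 5)
R_2 = 42.5 (n_2 = 4)
R_3 = 41.5 (n_3 = 4)
R_4 = 46.5 (n_4 = 4)
Step 3: H = 12/(N(N+1)) * sum(R_i^2/n_i) - 3(N+1)
     = 12/(17*18) * (22.5^2/5 + 42.5^2/4 + 41.5^2/4 + 46.5^2/4) - 3*18
     = 0.039216 * 1523.94 - 54
     = 5.762255.
Step 4: Ties present; correction factor C = 1 - 12/(17^3 - 17) = 0.997549. Corrected H = 5.762255 / 0.997549 = 5.776413.
Step 5: Under H0, H ~ chi^2(3); p-value = 0.123010.
Step 6: alpha = 0.05. fail to reject H0.

H = 5.7764, df = 3, p = 0.123010, fail to reject H0.


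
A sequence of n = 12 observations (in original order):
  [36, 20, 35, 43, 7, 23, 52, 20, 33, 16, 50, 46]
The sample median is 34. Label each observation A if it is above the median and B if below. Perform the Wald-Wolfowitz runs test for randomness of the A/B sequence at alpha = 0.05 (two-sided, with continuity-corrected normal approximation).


Step 1: Compute median = 34; label A = above, B = below.
Labels in order: ABAABBABBBAA  (n_A = 6, n_B = 6)
Step 2: Count runs R = 7.
Step 3: Under H0 (random ordering), E[R] = 2*n_A*n_B/(n_A+n_B) + 1 = 2*6*6/12 + 1 = 7.0000.
        Var[R] = 2*n_A*n_B*(2*n_A*n_B - n_A - n_B) / ((n_A+n_B)^2 * (n_A+n_B-1)) = 4320/1584 = 2.7273.
        SD[R] = 1.6514.
Step 4: R = E[R], so z = 0 with no continuity correction.
Step 5: Two-sided p-value via normal approximation = 2*(1 - Phi(|z|)) = 1.000000.
Step 6: alpha = 0.05. fail to reject H0.

R = 7, z = 0.0000, p = 1.000000, fail to reject H0.


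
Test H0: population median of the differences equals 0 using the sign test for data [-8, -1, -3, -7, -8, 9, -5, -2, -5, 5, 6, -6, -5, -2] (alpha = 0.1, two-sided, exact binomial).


Step 1: Discard zero differences. Original n = 14; n_eff = number of nonzero differences = 14.
Nonzero differences (with sign): -8, -1, -3, -7, -8, +9, -5, -2, -5, +5, +6, -6, -5, -2
Step 2: Count signs: positive = 3, negative = 11.
Step 3: Under H0: P(positive) = 0.5, so the number of positives S ~ Bin(14, 0.5).
Step 4: Two-sided exact p-value = sum of Bin(14,0.5) probabilities at or below the observed probability = 0.057373.
Step 5: alpha = 0.1. reject H0.

n_eff = 14, pos = 3, neg = 11, p = 0.057373, reject H0.


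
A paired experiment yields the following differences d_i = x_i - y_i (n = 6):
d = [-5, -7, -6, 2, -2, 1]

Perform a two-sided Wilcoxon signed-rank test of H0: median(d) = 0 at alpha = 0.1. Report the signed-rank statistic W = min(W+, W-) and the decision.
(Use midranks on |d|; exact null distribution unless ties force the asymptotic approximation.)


Step 1: Drop any zero differences (none here) and take |d_i|.
|d| = [5, 7, 6, 2, 2, 1]
Step 2: Midrank |d_i| (ties get averaged ranks).
ranks: |5|->4, |7|->6, |6|->5, |2|->2.5, |2|->2.5, |1|->1
Step 3: Attach original signs; sum ranks with positive sign and with negative sign.
W+ = 2.5 + 1 = 3.5
W- = 4 + 6 + 5 + 2.5 = 17.5
(Check: W+ + W- = 21 should equal n(n+1)/2 = 21.)
Step 4: Test statistic W = min(W+, W-) = 3.5.
Step 5: Ties in |d|, so use the tie-corrected normal approximation.
        E[W] = n(n+1)/4 = 6*7/4 = 10.5.
        Tie groups: |d|=2 (t=2); sum(t^3 - t) = 6.
        Var[W] = n(n+1)(2n+1)/24 - sum(t^3-t)/48 = 546/24 - 6/48 = 22.625.
        z = (W - E[W]) / sqrt(Var[W]) = (3.5 - 10.5) / 4.7566 = -1.4716.
        Two-sided p = 2*Phi(z) = 0.141116.
Step 6: alpha = 0.1. fail to reject H0.

W+ = 3.5, W- = 17.5, W = min = 3.5, p = 0.141116, fail to reject H0.


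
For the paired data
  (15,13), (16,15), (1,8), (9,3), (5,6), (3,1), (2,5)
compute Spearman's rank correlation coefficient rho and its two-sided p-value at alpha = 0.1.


Step 1: Rank x and y separately (midranks; no ties here).
rank(x): 15->6, 16->7, 1->1, 9->5, 5->4, 3->3, 2->2
rank(y): 13->6, 15->7, 8->5, 3->2, 6->4, 1->1, 5->3
Step 2: d_i = R_x(i) - R_y(i); compute d_i^2.
  (6-6)^2=0, (7-7)^2=0, (1-5)^2=16, (5-2)^2=9, (4-4)^2=0, (3-1)^2=4, (2-3)^2=1
sum(d^2) = 30.
Step 3: rho = 1 - 6*30 / (7*(7^2 - 1)) = 1 - 180/336 = 0.464286.
Step 4: Under H0, t = rho * sqrt((n-2)/(1-rho^2)) = 1.1722 ~ t(5).
Step 5: Two-sided p-value from the t-distribution with 5 df = 0.293934.
Step 6: alpha = 0.1. fail to reject H0.

rho = 0.4643, p = 0.293934, fail to reject H0 at alpha = 0.1.


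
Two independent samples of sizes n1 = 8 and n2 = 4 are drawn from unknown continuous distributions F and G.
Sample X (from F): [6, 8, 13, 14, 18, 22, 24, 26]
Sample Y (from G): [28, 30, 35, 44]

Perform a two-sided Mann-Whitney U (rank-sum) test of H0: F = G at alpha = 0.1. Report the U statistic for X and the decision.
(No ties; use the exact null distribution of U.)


Step 1: Combine and sort all 12 observations; assign midranks.
sorted (value, group): (6,X), (8,X), (13,X), (14,X), (18,X), (22,X), (24,X), (26,X), (28,Y), (30,Y), (35,Y), (44,Y)
ranks: 6->1, 8->2, 13->3, 14->4, 18->5, 22->6, 24->7, 26->8, 28->9, 30->10, 35->11, 44->12
Step 2: Rank sum for X: R1 = 1 + 2 + 3 + 4 + 5 + 6 + 7 + 8 = 36.
Step 3: U_X = R1 - n1(n1+1)/2 = 36 - 8*9/2 = 36 - 36 = 0.
       U_Y = n1*n2 - U_X = 32 - 0 = 32.
Step 4: No ties, so the exact null distribution of U (based on enumerating the C(12,8) = 495 equally likely rank assignments) gives the two-sided p-value.
Step 5: p-value = 0.004040; compare to alpha = 0.1. reject H0.

U_X = 0, p = 0.004040, reject H0 at alpha = 0.1.


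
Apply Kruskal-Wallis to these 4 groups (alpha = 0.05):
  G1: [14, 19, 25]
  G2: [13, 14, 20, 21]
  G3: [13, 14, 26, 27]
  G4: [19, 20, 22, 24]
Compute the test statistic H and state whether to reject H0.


Step 1: Combine all N = 15 observations and assign midranks.
sorted (value, group, rank): (13,G2,1.5), (13,G3,1.5), (14,G1,4), (14,G2,4), (14,G3,4), (19,G1,6.5), (19,G4,6.5), (20,G2,8.5), (20,G4,8.5), (21,G2,10), (22,G4,11), (24,G4,12), (25,G1,13), (26,G3,14), (27,G3,15)
Step 2: Sum ranks within each group.
R_1 = 23.5 (n_1 = 3)
R_2 = 24 (n_2 = 4)
R_3 = 34.5 (n_3 = 4)
R_4 = 38 (n_4 = 4)
Step 3: H = 12/(N(N+1)) * sum(R_i^2/n_i) - 3(N+1)
     = 12/(15*16) * (23.5^2/3 + 24^2/4 + 34.5^2/4 + 38^2/4) - 3*16
     = 0.050000 * 986.646 - 48
     = 1.332292.
Step 4: Ties present; correction factor C = 1 - 42/(15^3 - 15) = 0.987500. Corrected H = 1.332292 / 0.987500 = 1.349156.
Step 5: Under H0, H ~ chi^2(3); p-value = 0.717495.
Step 6: alpha = 0.05. fail to reject H0.

H = 1.3492, df = 3, p = 0.717495, fail to reject H0.


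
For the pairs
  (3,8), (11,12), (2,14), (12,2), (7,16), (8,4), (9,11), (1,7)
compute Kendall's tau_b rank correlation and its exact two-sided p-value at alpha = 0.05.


Step 1: Enumerate the 28 unordered pairs (i,j) with i<j and classify each by sign(x_j-x_i) * sign(y_j-y_i).
  (1,2):dx=+8,dy=+4->C; (1,3):dx=-1,dy=+6->D; (1,4):dx=+9,dy=-6->D; (1,5):dx=+4,dy=+8->C
  (1,6):dx=+5,dy=-4->D; (1,7):dx=+6,dy=+3->C; (1,8):dx=-2,dy=-1->C; (2,3):dx=-9,dy=+2->D
  (2,4):dx=+1,dy=-10->D; (2,5):dx=-4,dy=+4->D; (2,6):dx=-3,dy=-8->C; (2,7):dx=-2,dy=-1->C
  (2,8):dx=-10,dy=-5->C; (3,4):dx=+10,dy=-12->D; (3,5):dx=+5,dy=+2->C; (3,6):dx=+6,dy=-10->D
  (3,7):dx=+7,dy=-3->D; (3,8):dx=-1,dy=-7->C; (4,5):dx=-5,dy=+14->D; (4,6):dx=-4,dy=+2->D
  (4,7):dx=-3,dy=+9->D; (4,8):dx=-11,dy=+5->D; (5,6):dx=+1,dy=-12->D; (5,7):dx=+2,dy=-5->D
  (5,8):dx=-6,dy=-9->C; (6,7):dx=+1,dy=+7->C; (6,8):dx=-7,dy=+3->D; (7,8):dx=-8,dy=-4->C
Step 2: C = 12, D = 16, total pairs = 28.
Step 3: tau = (C - D)/(n(n-1)/2) = (12 - 16)/28 = -0.142857.
Step 4: Exact two-sided p-value (enumerate n! = 40320 permutations of y under H0): p = 0.719544.
Step 5: alpha = 0.05. fail to reject H0.

tau_b = -0.1429 (C=12, D=16), p = 0.719544, fail to reject H0.


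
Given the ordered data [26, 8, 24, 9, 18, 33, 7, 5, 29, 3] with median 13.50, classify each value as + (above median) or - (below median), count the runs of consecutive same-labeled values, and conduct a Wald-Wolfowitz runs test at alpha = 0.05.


Step 1: Compute median = 13.50; label A = above, B = below.
Labels in order: ABABAABBAB  (n_A = 5, n_B = 5)
Step 2: Count runs R = 8.
Step 3: Under H0 (random ordering), E[R] = 2*n_A*n_B/(n_A+n_B) + 1 = 2*5*5/10 + 1 = 6.0000.
        Var[R] = 2*n_A*n_B*(2*n_A*n_B - n_A - n_B) / ((n_A+n_B)^2 * (n_A+n_B-1)) = 2000/900 = 2.2222.
        SD[R] = 1.4907.
Step 4: Continuity-corrected z = (R - 0.5 - E[R]) / SD[R] = (8 - 0.5 - 6.0000) / 1.4907 = 1.0062.
Step 5: Two-sided p-value via normal approximation = 2*(1 - Phi(|z|)) = 0.314305.
Step 6: alpha = 0.05. fail to reject H0.

R = 8, z = 1.0062, p = 0.314305, fail to reject H0.


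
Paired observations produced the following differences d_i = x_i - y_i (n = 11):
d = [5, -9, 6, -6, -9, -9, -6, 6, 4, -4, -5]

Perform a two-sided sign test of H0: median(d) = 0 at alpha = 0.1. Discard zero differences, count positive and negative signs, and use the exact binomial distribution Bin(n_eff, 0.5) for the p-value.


Step 1: Discard zero differences. Original n = 11; n_eff = number of nonzero differences = 11.
Nonzero differences (with sign): +5, -9, +6, -6, -9, -9, -6, +6, +4, -4, -5
Step 2: Count signs: positive = 4, negative = 7.
Step 3: Under H0: P(positive) = 0.5, so the number of positives S ~ Bin(11, 0.5).
Step 4: Two-sided exact p-value = sum of Bin(11,0.5) probabilities at or below the observed probability = 0.548828.
Step 5: alpha = 0.1. fail to reject H0.

n_eff = 11, pos = 4, neg = 7, p = 0.548828, fail to reject H0.


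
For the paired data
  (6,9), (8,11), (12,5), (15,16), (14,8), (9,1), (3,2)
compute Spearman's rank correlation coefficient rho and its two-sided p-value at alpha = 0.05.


Step 1: Rank x and y separately (midranks; no ties here).
rank(x): 6->2, 8->3, 12->5, 15->7, 14->6, 9->4, 3->1
rank(y): 9->5, 11->6, 5->3, 16->7, 8->4, 1->1, 2->2
Step 2: d_i = R_x(i) - R_y(i); compute d_i^2.
  (2-5)^2=9, (3-6)^2=9, (5-3)^2=4, (7-7)^2=0, (6-4)^2=4, (4-1)^2=9, (1-2)^2=1
sum(d^2) = 36.
Step 3: rho = 1 - 6*36 / (7*(7^2 - 1)) = 1 - 216/336 = 0.357143.
Step 4: Under H0, t = rho * sqrt((n-2)/(1-rho^2)) = 0.8550 ~ t(5).
Step 5: Two-sided p-value from the t-distribution with 5 df = 0.431611.
Step 6: alpha = 0.05. fail to reject H0.

rho = 0.3571, p = 0.431611, fail to reject H0 at alpha = 0.05.


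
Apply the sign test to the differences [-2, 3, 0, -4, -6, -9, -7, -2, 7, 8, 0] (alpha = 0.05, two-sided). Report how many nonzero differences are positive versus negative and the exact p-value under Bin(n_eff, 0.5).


Step 1: Discard zero differences. Original n = 11; n_eff = number of nonzero differences = 9.
Nonzero differences (with sign): -2, +3, -4, -6, -9, -7, -2, +7, +8
Step 2: Count signs: positive = 3, negative = 6.
Step 3: Under H0: P(positive) = 0.5, so the number of positives S ~ Bin(9, 0.5).
Step 4: Two-sided exact p-value = sum of Bin(9,0.5) probabilities at or below the observed probability = 0.507812.
Step 5: alpha = 0.05. fail to reject H0.

n_eff = 9, pos = 3, neg = 6, p = 0.507812, fail to reject H0.


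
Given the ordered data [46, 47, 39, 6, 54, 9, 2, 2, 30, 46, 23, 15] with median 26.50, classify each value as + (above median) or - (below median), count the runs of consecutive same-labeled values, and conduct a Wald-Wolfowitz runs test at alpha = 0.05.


Step 1: Compute median = 26.50; label A = above, B = below.
Labels in order: AAABABBBAABB  (n_A = 6, n_B = 6)
Step 2: Count runs R = 6.
Step 3: Under H0 (random ordering), E[R] = 2*n_A*n_B/(n_A+n_B) + 1 = 2*6*6/12 + 1 = 7.0000.
        Var[R] = 2*n_A*n_B*(2*n_A*n_B - n_A - n_B) / ((n_A+n_B)^2 * (n_A+n_B-1)) = 4320/1584 = 2.7273.
        SD[R] = 1.6514.
Step 4: Continuity-corrected z = (R + 0.5 - E[R]) / SD[R] = (6 + 0.5 - 7.0000) / 1.6514 = -0.3028.
Step 5: Two-sided p-value via normal approximation = 2*(1 - Phi(|z|)) = 0.762069.
Step 6: alpha = 0.05. fail to reject H0.

R = 6, z = -0.3028, p = 0.762069, fail to reject H0.


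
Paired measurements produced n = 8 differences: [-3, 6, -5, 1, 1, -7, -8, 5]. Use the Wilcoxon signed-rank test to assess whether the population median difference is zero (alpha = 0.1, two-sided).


Step 1: Drop any zero differences (none here) and take |d_i|.
|d| = [3, 6, 5, 1, 1, 7, 8, 5]
Step 2: Midrank |d_i| (ties get averaged ranks).
ranks: |3|->3, |6|->6, |5|->4.5, |1|->1.5, |1|->1.5, |7|->7, |8|->8, |5|->4.5
Step 3: Attach original signs; sum ranks with positive sign and with negative sign.
W+ = 6 + 1.5 + 1.5 + 4.5 = 13.5
W- = 3 + 4.5 + 7 + 8 = 22.5
(Check: W+ + W- = 36 should equal n(n+1)/2 = 36.)
Step 4: Test statistic W = min(W+, W-) = 13.5.
Step 5: Ties in |d|, so use the tie-corrected normal approximation.
        E[W] = n(n+1)/4 = 8*9/4 = 18.
        Tie groups: |d|=1 (t=2), |d|=5 (t=2); sum(t^3 - t) = 12.
        Var[W] = n(n+1)(2n+1)/24 - sum(t^3-t)/48 = 1224/24 - 12/48 = 50.75.
        z = (W - E[W]) / sqrt(Var[W]) = (13.5 - 18) / 7.1239 = -0.6317.
        Two-sided p = 2*Phi(z) = 0.527599.
Step 6: alpha = 0.1. fail to reject H0.

W+ = 13.5, W- = 22.5, W = min = 13.5, p = 0.527599, fail to reject H0.


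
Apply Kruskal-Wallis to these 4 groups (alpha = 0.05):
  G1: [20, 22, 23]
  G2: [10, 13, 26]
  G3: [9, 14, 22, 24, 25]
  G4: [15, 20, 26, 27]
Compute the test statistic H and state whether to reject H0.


Step 1: Combine all N = 15 observations and assign midranks.
sorted (value, group, rank): (9,G3,1), (10,G2,2), (13,G2,3), (14,G3,4), (15,G4,5), (20,G1,6.5), (20,G4,6.5), (22,G1,8.5), (22,G3,8.5), (23,G1,10), (24,G3,11), (25,G3,12), (26,G2,13.5), (26,G4,13.5), (27,G4,15)
Step 2: Sum ranks within each group.
R_1 = 25 (n_1 = 3)
R_2 = 18.5 (n_2 = 3)
R_3 = 36.5 (n_3 = 5)
R_4 = 40 (n_4 = 4)
Step 3: H = 12/(N(N+1)) * sum(R_i^2/n_i) - 3(N+1)
     = 12/(15*16) * (25^2/3 + 18.5^2/3 + 36.5^2/5 + 40^2/4) - 3*16
     = 0.050000 * 988.867 - 48
     = 1.443333.
Step 4: Ties present; correction factor C = 1 - 18/(15^3 - 15) = 0.994643. Corrected H = 1.443333 / 0.994643 = 1.451107.
Step 5: Under H0, H ~ chi^2(3); p-value = 0.693600.
Step 6: alpha = 0.05. fail to reject H0.

H = 1.4511, df = 3, p = 0.693600, fail to reject H0.


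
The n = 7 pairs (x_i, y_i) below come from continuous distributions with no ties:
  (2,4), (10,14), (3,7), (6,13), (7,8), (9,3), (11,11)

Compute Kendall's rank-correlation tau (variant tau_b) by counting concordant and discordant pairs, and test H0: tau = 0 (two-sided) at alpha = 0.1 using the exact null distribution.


Step 1: Enumerate the 21 unordered pairs (i,j) with i<j and classify each by sign(x_j-x_i) * sign(y_j-y_i).
  (1,2):dx=+8,dy=+10->C; (1,3):dx=+1,dy=+3->C; (1,4):dx=+4,dy=+9->C; (1,5):dx=+5,dy=+4->C
  (1,6):dx=+7,dy=-1->D; (1,7):dx=+9,dy=+7->C; (2,3):dx=-7,dy=-7->C; (2,4):dx=-4,dy=-1->C
  (2,5):dx=-3,dy=-6->C; (2,6):dx=-1,dy=-11->C; (2,7):dx=+1,dy=-3->D; (3,4):dx=+3,dy=+6->C
  (3,5):dx=+4,dy=+1->C; (3,6):dx=+6,dy=-4->D; (3,7):dx=+8,dy=+4->C; (4,5):dx=+1,dy=-5->D
  (4,6):dx=+3,dy=-10->D; (4,7):dx=+5,dy=-2->D; (5,6):dx=+2,dy=-5->D; (5,7):dx=+4,dy=+3->C
  (6,7):dx=+2,dy=+8->C
Step 2: C = 14, D = 7, total pairs = 21.
Step 3: tau = (C - D)/(n(n-1)/2) = (14 - 7)/21 = 0.333333.
Step 4: Exact two-sided p-value (enumerate n! = 5040 permutations of y under H0): p = 0.381349.
Step 5: alpha = 0.1. fail to reject H0.

tau_b = 0.3333 (C=14, D=7), p = 0.381349, fail to reject H0.


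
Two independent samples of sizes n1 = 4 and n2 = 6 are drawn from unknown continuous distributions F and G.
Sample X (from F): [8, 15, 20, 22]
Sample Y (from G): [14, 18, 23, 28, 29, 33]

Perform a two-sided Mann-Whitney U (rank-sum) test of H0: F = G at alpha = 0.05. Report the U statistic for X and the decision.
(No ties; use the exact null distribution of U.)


Step 1: Combine and sort all 10 observations; assign midranks.
sorted (value, group): (8,X), (14,Y), (15,X), (18,Y), (20,X), (22,X), (23,Y), (28,Y), (29,Y), (33,Y)
ranks: 8->1, 14->2, 15->3, 18->4, 20->5, 22->6, 23->7, 28->8, 29->9, 33->10
Step 2: Rank sum for X: R1 = 1 + 3 + 5 + 6 = 15.
Step 3: U_X = R1 - n1(n1+1)/2 = 15 - 4*5/2 = 15 - 10 = 5.
       U_Y = n1*n2 - U_X = 24 - 5 = 19.
Step 4: No ties, so the exact null distribution of U (based on enumerating the C(10,4) = 210 equally likely rank assignments) gives the two-sided p-value.
Step 5: p-value = 0.171429; compare to alpha = 0.05. fail to reject H0.

U_X = 5, p = 0.171429, fail to reject H0 at alpha = 0.05.


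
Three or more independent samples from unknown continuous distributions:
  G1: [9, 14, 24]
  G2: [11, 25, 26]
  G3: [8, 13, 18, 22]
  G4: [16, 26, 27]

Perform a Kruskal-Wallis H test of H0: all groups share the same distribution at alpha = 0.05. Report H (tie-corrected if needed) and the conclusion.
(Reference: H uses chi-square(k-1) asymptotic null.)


Step 1: Combine all N = 13 observations and assign midranks.
sorted (value, group, rank): (8,G3,1), (9,G1,2), (11,G2,3), (13,G3,4), (14,G1,5), (16,G4,6), (18,G3,7), (22,G3,8), (24,G1,9), (25,G2,10), (26,G2,11.5), (26,G4,11.5), (27,G4,13)
Step 2: Sum ranks within each group.
R_1 = 16 (n_1 = 3)
R_2 = 24.5 (n_2 = 3)
R_3 = 20 (n_3 = 4)
R_4 = 30.5 (n_4 = 3)
Step 3: H = 12/(N(N+1)) * sum(R_i^2/n_i) - 3(N+1)
     = 12/(13*14) * (16^2/3 + 24.5^2/3 + 20^2/4 + 30.5^2/3) - 3*14
     = 0.065934 * 695.5 - 42
     = 3.857143.
Step 4: Ties present; correction factor C = 1 - 6/(13^3 - 13) = 0.997253. Corrected H = 3.857143 / 0.997253 = 3.867769.
Step 5: Under H0, H ~ chi^2(3); p-value = 0.276101.
Step 6: alpha = 0.05. fail to reject H0.

H = 3.8678, df = 3, p = 0.276101, fail to reject H0.


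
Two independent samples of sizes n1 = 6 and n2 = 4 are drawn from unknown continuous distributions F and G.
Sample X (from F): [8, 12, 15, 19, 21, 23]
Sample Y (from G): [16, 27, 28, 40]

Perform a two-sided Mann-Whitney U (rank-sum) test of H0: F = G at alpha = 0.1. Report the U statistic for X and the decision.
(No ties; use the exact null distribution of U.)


Step 1: Combine and sort all 10 observations; assign midranks.
sorted (value, group): (8,X), (12,X), (15,X), (16,Y), (19,X), (21,X), (23,X), (27,Y), (28,Y), (40,Y)
ranks: 8->1, 12->2, 15->3, 16->4, 19->5, 21->6, 23->7, 27->8, 28->9, 40->10
Step 2: Rank sum for X: R1 = 1 + 2 + 3 + 5 + 6 + 7 = 24.
Step 3: U_X = R1 - n1(n1+1)/2 = 24 - 6*7/2 = 24 - 21 = 3.
       U_Y = n1*n2 - U_X = 24 - 3 = 21.
Step 4: No ties, so the exact null distribution of U (based on enumerating the C(10,6) = 210 equally likely rank assignments) gives the two-sided p-value.
Step 5: p-value = 0.066667; compare to alpha = 0.1. reject H0.

U_X = 3, p = 0.066667, reject H0 at alpha = 0.1.


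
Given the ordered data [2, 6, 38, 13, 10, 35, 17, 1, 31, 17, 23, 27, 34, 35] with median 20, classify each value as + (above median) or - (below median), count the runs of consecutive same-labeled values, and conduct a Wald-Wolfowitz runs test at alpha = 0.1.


Step 1: Compute median = 20; label A = above, B = below.
Labels in order: BBABBABBABAAAA  (n_A = 7, n_B = 7)
Step 2: Count runs R = 8.
Step 3: Under H0 (random ordering), E[R] = 2*n_A*n_B/(n_A+n_B) + 1 = 2*7*7/14 + 1 = 8.0000.
        Var[R] = 2*n_A*n_B*(2*n_A*n_B - n_A - n_B) / ((n_A+n_B)^2 * (n_A+n_B-1)) = 8232/2548 = 3.2308.
        SD[R] = 1.7974.
Step 4: R = E[R], so z = 0 with no continuity correction.
Step 5: Two-sided p-value via normal approximation = 2*(1 - Phi(|z|)) = 1.000000.
Step 6: alpha = 0.1. fail to reject H0.

R = 8, z = 0.0000, p = 1.000000, fail to reject H0.


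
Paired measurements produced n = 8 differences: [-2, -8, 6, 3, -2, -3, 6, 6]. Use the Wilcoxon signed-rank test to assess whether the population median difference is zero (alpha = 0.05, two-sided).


Step 1: Drop any zero differences (none here) and take |d_i|.
|d| = [2, 8, 6, 3, 2, 3, 6, 6]
Step 2: Midrank |d_i| (ties get averaged ranks).
ranks: |2|->1.5, |8|->8, |6|->6, |3|->3.5, |2|->1.5, |3|->3.5, |6|->6, |6|->6
Step 3: Attach original signs; sum ranks with positive sign and with negative sign.
W+ = 6 + 3.5 + 6 + 6 = 21.5
W- = 1.5 + 8 + 1.5 + 3.5 = 14.5
(Check: W+ + W- = 36 should equal n(n+1)/2 = 36.)
Step 4: Test statistic W = min(W+, W-) = 14.5.
Step 5: Ties in |d|, so use the tie-corrected normal approximation.
        E[W] = n(n+1)/4 = 8*9/4 = 18.
        Tie groups: |d|=2 (t=2), |d|=3 (t=2), |d|=6 (t=3); sum(t^3 - t) = 36.
        Var[W] = n(n+1)(2n+1)/24 - sum(t^3-t)/48 = 1224/24 - 36/48 = 50.25.
        z = (W - E[W]) / sqrt(Var[W]) = (14.5 - 18) / 7.0887 = -0.4937.
        Two-sided p = 2*Phi(z) = 0.621488.
Step 6: alpha = 0.05. fail to reject H0.

W+ = 21.5, W- = 14.5, W = min = 14.5, p = 0.621488, fail to reject H0.


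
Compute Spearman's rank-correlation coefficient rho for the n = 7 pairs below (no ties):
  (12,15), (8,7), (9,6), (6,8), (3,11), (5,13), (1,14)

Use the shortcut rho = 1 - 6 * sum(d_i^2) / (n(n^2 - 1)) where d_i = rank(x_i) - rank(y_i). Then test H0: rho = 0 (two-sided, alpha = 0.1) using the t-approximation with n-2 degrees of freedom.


Step 1: Rank x and y separately (midranks; no ties here).
rank(x): 12->7, 8->5, 9->6, 6->4, 3->2, 5->3, 1->1
rank(y): 15->7, 7->2, 6->1, 8->3, 11->4, 13->5, 14->6
Step 2: d_i = R_x(i) - R_y(i); compute d_i^2.
  (7-7)^2=0, (5-2)^2=9, (6-1)^2=25, (4-3)^2=1, (2-4)^2=4, (3-5)^2=4, (1-6)^2=25
sum(d^2) = 68.
Step 3: rho = 1 - 6*68 / (7*(7^2 - 1)) = 1 - 408/336 = -0.214286.
Step 4: Under H0, t = rho * sqrt((n-2)/(1-rho^2)) = -0.4906 ~ t(5).
Step 5: Two-sided p-value from the t-distribution with 5 df = 0.644512.
Step 6: alpha = 0.1. fail to reject H0.

rho = -0.2143, p = 0.644512, fail to reject H0 at alpha = 0.1.


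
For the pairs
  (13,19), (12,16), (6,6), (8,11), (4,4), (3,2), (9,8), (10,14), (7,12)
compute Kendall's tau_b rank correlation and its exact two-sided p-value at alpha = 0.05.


Step 1: Enumerate the 36 unordered pairs (i,j) with i<j and classify each by sign(x_j-x_i) * sign(y_j-y_i).
  (1,2):dx=-1,dy=-3->C; (1,3):dx=-7,dy=-13->C; (1,4):dx=-5,dy=-8->C; (1,5):dx=-9,dy=-15->C
  (1,6):dx=-10,dy=-17->C; (1,7):dx=-4,dy=-11->C; (1,8):dx=-3,dy=-5->C; (1,9):dx=-6,dy=-7->C
  (2,3):dx=-6,dy=-10->C; (2,4):dx=-4,dy=-5->C; (2,5):dx=-8,dy=-12->C; (2,6):dx=-9,dy=-14->C
  (2,7):dx=-3,dy=-8->C; (2,8):dx=-2,dy=-2->C; (2,9):dx=-5,dy=-4->C; (3,4):dx=+2,dy=+5->C
  (3,5):dx=-2,dy=-2->C; (3,6):dx=-3,dy=-4->C; (3,7):dx=+3,dy=+2->C; (3,8):dx=+4,dy=+8->C
  (3,9):dx=+1,dy=+6->C; (4,5):dx=-4,dy=-7->C; (4,6):dx=-5,dy=-9->C; (4,7):dx=+1,dy=-3->D
  (4,8):dx=+2,dy=+3->C; (4,9):dx=-1,dy=+1->D; (5,6):dx=-1,dy=-2->C; (5,7):dx=+5,dy=+4->C
  (5,8):dx=+6,dy=+10->C; (5,9):dx=+3,dy=+8->C; (6,7):dx=+6,dy=+6->C; (6,8):dx=+7,dy=+12->C
  (6,9):dx=+4,dy=+10->C; (7,8):dx=+1,dy=+6->C; (7,9):dx=-2,dy=+4->D; (8,9):dx=-3,dy=-2->C
Step 2: C = 33, D = 3, total pairs = 36.
Step 3: tau = (C - D)/(n(n-1)/2) = (33 - 3)/36 = 0.833333.
Step 4: Exact two-sided p-value (enumerate n! = 362880 permutations of y under H0): p = 0.000854.
Step 5: alpha = 0.05. reject H0.

tau_b = 0.8333 (C=33, D=3), p = 0.000854, reject H0.


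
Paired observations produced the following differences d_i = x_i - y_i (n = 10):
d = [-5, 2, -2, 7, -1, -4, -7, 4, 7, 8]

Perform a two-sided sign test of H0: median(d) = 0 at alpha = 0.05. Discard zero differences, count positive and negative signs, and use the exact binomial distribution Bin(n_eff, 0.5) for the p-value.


Step 1: Discard zero differences. Original n = 10; n_eff = number of nonzero differences = 10.
Nonzero differences (with sign): -5, +2, -2, +7, -1, -4, -7, +4, +7, +8
Step 2: Count signs: positive = 5, negative = 5.
Step 3: Under H0: P(positive) = 0.5, so the number of positives S ~ Bin(10, 0.5).
Step 4: Two-sided exact p-value = sum of Bin(10,0.5) probabilities at or below the observed probability = 1.000000.
Step 5: alpha = 0.05. fail to reject H0.

n_eff = 10, pos = 5, neg = 5, p = 1.000000, fail to reject H0.


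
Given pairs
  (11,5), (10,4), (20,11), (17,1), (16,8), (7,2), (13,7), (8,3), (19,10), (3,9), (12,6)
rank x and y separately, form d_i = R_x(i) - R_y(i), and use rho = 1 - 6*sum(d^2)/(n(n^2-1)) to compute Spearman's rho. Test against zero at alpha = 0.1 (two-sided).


Step 1: Rank x and y separately (midranks; no ties here).
rank(x): 11->5, 10->4, 20->11, 17->9, 16->8, 7->2, 13->7, 8->3, 19->10, 3->1, 12->6
rank(y): 5->5, 4->4, 11->11, 1->1, 8->8, 2->2, 7->7, 3->3, 10->10, 9->9, 6->6
Step 2: d_i = R_x(i) - R_y(i); compute d_i^2.
  (5-5)^2=0, (4-4)^2=0, (11-11)^2=0, (9-1)^2=64, (8-8)^2=0, (2-2)^2=0, (7-7)^2=0, (3-3)^2=0, (10-10)^2=0, (1-9)^2=64, (6-6)^2=0
sum(d^2) = 128.
Step 3: rho = 1 - 6*128 / (11*(11^2 - 1)) = 1 - 768/1320 = 0.418182.
Step 4: Under H0, t = rho * sqrt((n-2)/(1-rho^2)) = 1.3811 ~ t(9).
Step 5: Two-sided p-value from the t-distribution with 9 df = 0.200570.
Step 6: alpha = 0.1. fail to reject H0.

rho = 0.4182, p = 0.200570, fail to reject H0 at alpha = 0.1.


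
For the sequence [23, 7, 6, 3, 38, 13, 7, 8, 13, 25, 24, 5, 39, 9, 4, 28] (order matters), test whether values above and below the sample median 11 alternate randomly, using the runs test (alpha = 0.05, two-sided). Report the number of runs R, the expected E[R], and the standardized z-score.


Step 1: Compute median = 11; label A = above, B = below.
Labels in order: ABBBAABBAAABABBA  (n_A = 8, n_B = 8)
Step 2: Count runs R = 9.
Step 3: Under H0 (random ordering), E[R] = 2*n_A*n_B/(n_A+n_B) + 1 = 2*8*8/16 + 1 = 9.0000.
        Var[R] = 2*n_A*n_B*(2*n_A*n_B - n_A - n_B) / ((n_A+n_B)^2 * (n_A+n_B-1)) = 14336/3840 = 3.7333.
        SD[R] = 1.9322.
Step 4: R = E[R], so z = 0 with no continuity correction.
Step 5: Two-sided p-value via normal approximation = 2*(1 - Phi(|z|)) = 1.000000.
Step 6: alpha = 0.05. fail to reject H0.

R = 9, z = 0.0000, p = 1.000000, fail to reject H0.


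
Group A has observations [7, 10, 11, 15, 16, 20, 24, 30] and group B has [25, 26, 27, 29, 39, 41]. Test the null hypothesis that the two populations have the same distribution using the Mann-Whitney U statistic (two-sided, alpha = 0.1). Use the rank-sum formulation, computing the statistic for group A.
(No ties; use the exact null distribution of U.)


Step 1: Combine and sort all 14 observations; assign midranks.
sorted (value, group): (7,X), (10,X), (11,X), (15,X), (16,X), (20,X), (24,X), (25,Y), (26,Y), (27,Y), (29,Y), (30,X), (39,Y), (41,Y)
ranks: 7->1, 10->2, 11->3, 15->4, 16->5, 20->6, 24->7, 25->8, 26->9, 27->10, 29->11, 30->12, 39->13, 41->14
Step 2: Rank sum for X: R1 = 1 + 2 + 3 + 4 + 5 + 6 + 7 + 12 = 40.
Step 3: U_X = R1 - n1(n1+1)/2 = 40 - 8*9/2 = 40 - 36 = 4.
       U_Y = n1*n2 - U_X = 48 - 4 = 44.
Step 4: No ties, so the exact null distribution of U (based on enumerating the C(14,8) = 3003 equally likely rank assignments) gives the two-sided p-value.
Step 5: p-value = 0.007992; compare to alpha = 0.1. reject H0.

U_X = 4, p = 0.007992, reject H0 at alpha = 0.1.


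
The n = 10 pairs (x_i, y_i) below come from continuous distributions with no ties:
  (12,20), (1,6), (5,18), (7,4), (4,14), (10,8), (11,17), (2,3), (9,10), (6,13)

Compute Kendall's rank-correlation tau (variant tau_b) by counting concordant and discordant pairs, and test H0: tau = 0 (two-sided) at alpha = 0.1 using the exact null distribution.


Step 1: Enumerate the 45 unordered pairs (i,j) with i<j and classify each by sign(x_j-x_i) * sign(y_j-y_i).
  (1,2):dx=-11,dy=-14->C; (1,3):dx=-7,dy=-2->C; (1,4):dx=-5,dy=-16->C; (1,5):dx=-8,dy=-6->C
  (1,6):dx=-2,dy=-12->C; (1,7):dx=-1,dy=-3->C; (1,8):dx=-10,dy=-17->C; (1,9):dx=-3,dy=-10->C
  (1,10):dx=-6,dy=-7->C; (2,3):dx=+4,dy=+12->C; (2,4):dx=+6,dy=-2->D; (2,5):dx=+3,dy=+8->C
  (2,6):dx=+9,dy=+2->C; (2,7):dx=+10,dy=+11->C; (2,8):dx=+1,dy=-3->D; (2,9):dx=+8,dy=+4->C
  (2,10):dx=+5,dy=+7->C; (3,4):dx=+2,dy=-14->D; (3,5):dx=-1,dy=-4->C; (3,6):dx=+5,dy=-10->D
  (3,7):dx=+6,dy=-1->D; (3,8):dx=-3,dy=-15->C; (3,9):dx=+4,dy=-8->D; (3,10):dx=+1,dy=-5->D
  (4,5):dx=-3,dy=+10->D; (4,6):dx=+3,dy=+4->C; (4,7):dx=+4,dy=+13->C; (4,8):dx=-5,dy=-1->C
  (4,9):dx=+2,dy=+6->C; (4,10):dx=-1,dy=+9->D; (5,6):dx=+6,dy=-6->D; (5,7):dx=+7,dy=+3->C
  (5,8):dx=-2,dy=-11->C; (5,9):dx=+5,dy=-4->D; (5,10):dx=+2,dy=-1->D; (6,7):dx=+1,dy=+9->C
  (6,8):dx=-8,dy=-5->C; (6,9):dx=-1,dy=+2->D; (6,10):dx=-4,dy=+5->D; (7,8):dx=-9,dy=-14->C
  (7,9):dx=-2,dy=-7->C; (7,10):dx=-5,dy=-4->C; (8,9):dx=+7,dy=+7->C; (8,10):dx=+4,dy=+10->C
  (9,10):dx=-3,dy=+3->D
Step 2: C = 30, D = 15, total pairs = 45.
Step 3: tau = (C - D)/(n(n-1)/2) = (30 - 15)/45 = 0.333333.
Step 4: Exact two-sided p-value (enumerate n! = 3628800 permutations of y under H0): p = 0.216373.
Step 5: alpha = 0.1. fail to reject H0.

tau_b = 0.3333 (C=30, D=15), p = 0.216373, fail to reject H0.


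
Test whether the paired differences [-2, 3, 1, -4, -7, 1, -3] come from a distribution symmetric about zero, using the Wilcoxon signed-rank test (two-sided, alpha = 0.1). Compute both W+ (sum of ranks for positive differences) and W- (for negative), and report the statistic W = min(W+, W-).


Step 1: Drop any zero differences (none here) and take |d_i|.
|d| = [2, 3, 1, 4, 7, 1, 3]
Step 2: Midrank |d_i| (ties get averaged ranks).
ranks: |2|->3, |3|->4.5, |1|->1.5, |4|->6, |7|->7, |1|->1.5, |3|->4.5
Step 3: Attach original signs; sum ranks with positive sign and with negative sign.
W+ = 4.5 + 1.5 + 1.5 = 7.5
W- = 3 + 6 + 7 + 4.5 = 20.5
(Check: W+ + W- = 28 should equal n(n+1)/2 = 28.)
Step 4: Test statistic W = min(W+, W-) = 7.5.
Step 5: Ties in |d|, so use the tie-corrected normal approximation.
        E[W] = n(n+1)/4 = 7*8/4 = 14.
        Tie groups: |d|=1 (t=2), |d|=3 (t=2); sum(t^3 - t) = 12.
        Var[W] = n(n+1)(2n+1)/24 - sum(t^3-t)/48 = 840/24 - 12/48 = 34.75.
        z = (W - E[W]) / sqrt(Var[W]) = (7.5 - 14) / 5.8949 = -1.1026.
        Two-sided p = 2*Phi(z) = 0.270181.
Step 6: alpha = 0.1. fail to reject H0.

W+ = 7.5, W- = 20.5, W = min = 7.5, p = 0.270181, fail to reject H0.


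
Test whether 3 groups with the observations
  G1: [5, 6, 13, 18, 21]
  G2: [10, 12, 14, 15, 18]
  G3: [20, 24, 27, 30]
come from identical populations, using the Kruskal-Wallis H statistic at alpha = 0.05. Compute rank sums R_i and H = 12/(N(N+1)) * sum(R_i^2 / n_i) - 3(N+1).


Step 1: Combine all N = 14 observations and assign midranks.
sorted (value, group, rank): (5,G1,1), (6,G1,2), (10,G2,3), (12,G2,4), (13,G1,5), (14,G2,6), (15,G2,7), (18,G1,8.5), (18,G2,8.5), (20,G3,10), (21,G1,11), (24,G3,12), (27,G3,13), (30,G3,14)
Step 2: Sum ranks within each group.
R_1 = 27.5 (n_1 = 5)
R_2 = 28.5 (n_2 = 5)
R_3 = 49 (n_3 = 4)
Step 3: H = 12/(N(N+1)) * sum(R_i^2/n_i) - 3(N+1)
     = 12/(14*15) * (27.5^2/5 + 28.5^2/5 + 49^2/4) - 3*15
     = 0.057143 * 913.95 - 45
     = 7.225714.
Step 4: Ties present; correction factor C = 1 - 6/(14^3 - 14) = 0.997802. Corrected H = 7.225714 / 0.997802 = 7.241630.
Step 5: Under H0, H ~ chi^2(2); p-value = 0.026761.
Step 6: alpha = 0.05. reject H0.

H = 7.2416, df = 2, p = 0.026761, reject H0.
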